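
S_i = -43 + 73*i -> [-43, 30, 103, 176, 249]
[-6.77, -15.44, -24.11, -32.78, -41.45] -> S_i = -6.77 + -8.67*i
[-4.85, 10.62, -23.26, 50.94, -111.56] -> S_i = -4.85*(-2.19)^i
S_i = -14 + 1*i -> [-14, -13, -12, -11, -10]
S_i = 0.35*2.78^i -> [0.35, 0.97, 2.7, 7.52, 20.9]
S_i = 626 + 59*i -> [626, 685, 744, 803, 862]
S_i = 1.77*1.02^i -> [1.77, 1.81, 1.84, 1.88, 1.92]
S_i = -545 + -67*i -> [-545, -612, -679, -746, -813]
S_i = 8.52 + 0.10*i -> [8.52, 8.62, 8.72, 8.82, 8.92]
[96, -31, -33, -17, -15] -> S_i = Random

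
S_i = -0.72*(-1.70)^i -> [-0.72, 1.22, -2.08, 3.54, -6.01]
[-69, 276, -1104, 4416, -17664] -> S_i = -69*-4^i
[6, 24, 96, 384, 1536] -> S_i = 6*4^i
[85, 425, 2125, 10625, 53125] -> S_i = 85*5^i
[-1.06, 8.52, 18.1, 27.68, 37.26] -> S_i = -1.06 + 9.58*i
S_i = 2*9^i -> [2, 18, 162, 1458, 13122]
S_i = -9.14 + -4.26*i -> [-9.14, -13.4, -17.66, -21.92, -26.18]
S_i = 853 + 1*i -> [853, 854, 855, 856, 857]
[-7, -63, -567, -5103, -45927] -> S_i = -7*9^i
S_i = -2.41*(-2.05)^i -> [-2.41, 4.94, -10.13, 20.76, -42.56]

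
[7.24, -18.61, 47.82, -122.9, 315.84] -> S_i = 7.24*(-2.57)^i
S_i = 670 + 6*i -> [670, 676, 682, 688, 694]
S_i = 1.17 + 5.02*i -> [1.17, 6.19, 11.21, 16.23, 21.25]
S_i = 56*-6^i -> [56, -336, 2016, -12096, 72576]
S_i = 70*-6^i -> [70, -420, 2520, -15120, 90720]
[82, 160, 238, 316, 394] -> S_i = 82 + 78*i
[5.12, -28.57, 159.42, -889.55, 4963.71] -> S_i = 5.12*(-5.58)^i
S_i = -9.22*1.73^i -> [-9.22, -15.95, -27.59, -47.74, -82.59]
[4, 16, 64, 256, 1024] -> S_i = 4*4^i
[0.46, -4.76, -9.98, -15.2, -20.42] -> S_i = 0.46 + -5.22*i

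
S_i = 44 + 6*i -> [44, 50, 56, 62, 68]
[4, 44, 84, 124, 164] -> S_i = 4 + 40*i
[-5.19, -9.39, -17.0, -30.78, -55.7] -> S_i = -5.19*1.81^i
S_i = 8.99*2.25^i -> [8.99, 20.23, 45.51, 102.4, 230.4]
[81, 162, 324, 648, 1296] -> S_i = 81*2^i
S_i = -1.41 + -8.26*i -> [-1.41, -9.67, -17.93, -26.19, -34.45]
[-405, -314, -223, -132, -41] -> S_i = -405 + 91*i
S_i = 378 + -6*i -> [378, 372, 366, 360, 354]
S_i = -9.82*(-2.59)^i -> [-9.82, 25.43, -65.87, 170.61, -441.89]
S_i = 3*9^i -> [3, 27, 243, 2187, 19683]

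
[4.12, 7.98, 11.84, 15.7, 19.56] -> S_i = 4.12 + 3.86*i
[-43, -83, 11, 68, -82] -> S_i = Random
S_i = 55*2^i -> [55, 110, 220, 440, 880]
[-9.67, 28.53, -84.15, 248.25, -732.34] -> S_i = -9.67*(-2.95)^i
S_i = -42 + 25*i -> [-42, -17, 8, 33, 58]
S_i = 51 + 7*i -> [51, 58, 65, 72, 79]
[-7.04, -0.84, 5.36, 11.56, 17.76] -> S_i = -7.04 + 6.20*i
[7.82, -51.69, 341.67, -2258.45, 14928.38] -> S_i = 7.82*(-6.61)^i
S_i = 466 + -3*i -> [466, 463, 460, 457, 454]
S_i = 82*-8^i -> [82, -656, 5248, -41984, 335872]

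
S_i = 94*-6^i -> [94, -564, 3384, -20304, 121824]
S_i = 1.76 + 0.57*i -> [1.76, 2.33, 2.9, 3.47, 4.04]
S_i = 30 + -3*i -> [30, 27, 24, 21, 18]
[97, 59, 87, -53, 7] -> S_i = Random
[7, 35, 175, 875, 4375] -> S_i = 7*5^i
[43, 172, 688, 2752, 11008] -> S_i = 43*4^i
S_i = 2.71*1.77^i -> [2.71, 4.8, 8.49, 15.03, 26.6]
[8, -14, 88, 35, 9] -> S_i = Random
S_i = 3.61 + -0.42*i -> [3.61, 3.19, 2.77, 2.35, 1.93]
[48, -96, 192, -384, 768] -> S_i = 48*-2^i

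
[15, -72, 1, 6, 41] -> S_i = Random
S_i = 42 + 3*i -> [42, 45, 48, 51, 54]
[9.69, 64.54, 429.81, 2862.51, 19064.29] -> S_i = 9.69*6.66^i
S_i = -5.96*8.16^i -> [-5.96, -48.63, -396.85, -3238.3, -26424.51]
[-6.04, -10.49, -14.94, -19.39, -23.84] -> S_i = -6.04 + -4.45*i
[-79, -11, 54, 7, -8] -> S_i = Random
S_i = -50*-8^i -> [-50, 400, -3200, 25600, -204800]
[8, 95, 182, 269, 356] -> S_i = 8 + 87*i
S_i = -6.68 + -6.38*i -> [-6.68, -13.06, -19.44, -25.82, -32.2]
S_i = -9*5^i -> [-9, -45, -225, -1125, -5625]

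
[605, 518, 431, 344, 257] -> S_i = 605 + -87*i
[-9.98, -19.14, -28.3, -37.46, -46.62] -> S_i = -9.98 + -9.16*i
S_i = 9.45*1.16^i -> [9.45, 10.96, 12.72, 14.75, 17.11]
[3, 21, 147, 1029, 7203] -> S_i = 3*7^i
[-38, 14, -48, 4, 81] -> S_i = Random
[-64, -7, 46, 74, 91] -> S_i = Random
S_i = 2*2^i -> [2, 4, 8, 16, 32]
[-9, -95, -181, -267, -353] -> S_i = -9 + -86*i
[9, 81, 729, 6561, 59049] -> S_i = 9*9^i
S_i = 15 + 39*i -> [15, 54, 93, 132, 171]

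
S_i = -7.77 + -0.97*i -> [-7.77, -8.74, -9.71, -10.68, -11.65]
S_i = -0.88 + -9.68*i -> [-0.88, -10.56, -20.24, -29.92, -39.6]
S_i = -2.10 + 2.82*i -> [-2.1, 0.72, 3.54, 6.36, 9.18]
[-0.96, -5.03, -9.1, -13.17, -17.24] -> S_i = -0.96 + -4.07*i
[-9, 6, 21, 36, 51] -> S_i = -9 + 15*i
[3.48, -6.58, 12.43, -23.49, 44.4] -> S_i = 3.48*(-1.89)^i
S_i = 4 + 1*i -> [4, 5, 6, 7, 8]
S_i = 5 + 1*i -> [5, 6, 7, 8, 9]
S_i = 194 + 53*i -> [194, 247, 300, 353, 406]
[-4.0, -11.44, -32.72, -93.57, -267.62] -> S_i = -4.00*2.86^i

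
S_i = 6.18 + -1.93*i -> [6.18, 4.25, 2.32, 0.39, -1.54]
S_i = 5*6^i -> [5, 30, 180, 1080, 6480]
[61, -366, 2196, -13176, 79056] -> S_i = 61*-6^i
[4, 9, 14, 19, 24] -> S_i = 4 + 5*i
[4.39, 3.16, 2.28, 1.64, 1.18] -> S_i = 4.39*0.72^i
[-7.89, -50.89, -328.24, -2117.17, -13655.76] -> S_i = -7.89*6.45^i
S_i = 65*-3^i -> [65, -195, 585, -1755, 5265]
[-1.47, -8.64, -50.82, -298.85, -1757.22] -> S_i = -1.47*5.88^i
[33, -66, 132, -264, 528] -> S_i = 33*-2^i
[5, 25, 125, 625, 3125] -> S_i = 5*5^i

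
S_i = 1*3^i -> [1, 3, 9, 27, 81]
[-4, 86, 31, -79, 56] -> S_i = Random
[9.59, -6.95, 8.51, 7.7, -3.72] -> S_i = Random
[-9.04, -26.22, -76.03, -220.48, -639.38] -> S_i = -9.04*2.90^i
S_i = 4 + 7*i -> [4, 11, 18, 25, 32]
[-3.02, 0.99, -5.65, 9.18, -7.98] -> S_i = Random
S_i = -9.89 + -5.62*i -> [-9.89, -15.51, -21.13, -26.75, -32.37]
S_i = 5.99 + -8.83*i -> [5.99, -2.84, -11.67, -20.5, -29.33]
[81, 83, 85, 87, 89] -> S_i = 81 + 2*i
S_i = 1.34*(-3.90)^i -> [1.34, -5.23, 20.38, -79.49, 310.0]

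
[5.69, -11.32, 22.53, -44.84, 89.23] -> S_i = 5.69*(-1.99)^i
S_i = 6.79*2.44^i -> [6.79, 16.57, 40.42, 98.64, 240.67]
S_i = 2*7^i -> [2, 14, 98, 686, 4802]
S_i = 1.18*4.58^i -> [1.18, 5.4, 24.75, 113.36, 519.21]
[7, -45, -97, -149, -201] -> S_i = 7 + -52*i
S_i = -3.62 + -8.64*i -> [-3.62, -12.26, -20.9, -29.54, -38.18]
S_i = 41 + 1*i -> [41, 42, 43, 44, 45]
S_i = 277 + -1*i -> [277, 276, 275, 274, 273]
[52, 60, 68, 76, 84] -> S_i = 52 + 8*i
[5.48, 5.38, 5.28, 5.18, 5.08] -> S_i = 5.48 + -0.10*i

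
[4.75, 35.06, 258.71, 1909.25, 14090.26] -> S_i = 4.75*7.38^i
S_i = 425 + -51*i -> [425, 374, 323, 272, 221]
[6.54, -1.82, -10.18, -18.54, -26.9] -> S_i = 6.54 + -8.36*i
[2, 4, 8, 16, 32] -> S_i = 2*2^i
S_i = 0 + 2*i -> [0, 2, 4, 6, 8]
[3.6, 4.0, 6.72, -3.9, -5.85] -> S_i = Random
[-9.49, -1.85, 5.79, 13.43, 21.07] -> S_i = -9.49 + 7.64*i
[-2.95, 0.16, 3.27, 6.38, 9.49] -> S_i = -2.95 + 3.11*i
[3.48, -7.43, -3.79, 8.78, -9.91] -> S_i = Random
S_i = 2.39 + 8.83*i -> [2.39, 11.22, 20.05, 28.88, 37.71]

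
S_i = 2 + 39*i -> [2, 41, 80, 119, 158]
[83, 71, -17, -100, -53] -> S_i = Random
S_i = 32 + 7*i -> [32, 39, 46, 53, 60]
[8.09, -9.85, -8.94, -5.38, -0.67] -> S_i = Random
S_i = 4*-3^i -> [4, -12, 36, -108, 324]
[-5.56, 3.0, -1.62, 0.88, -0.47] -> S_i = -5.56*(-0.54)^i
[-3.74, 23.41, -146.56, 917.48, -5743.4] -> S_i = -3.74*(-6.26)^i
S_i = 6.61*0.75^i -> [6.61, 4.96, 3.72, 2.79, 2.09]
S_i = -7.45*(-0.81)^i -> [-7.45, 6.03, -4.89, 3.96, -3.21]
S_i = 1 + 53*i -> [1, 54, 107, 160, 213]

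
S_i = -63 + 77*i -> [-63, 14, 91, 168, 245]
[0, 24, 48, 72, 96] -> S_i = 0 + 24*i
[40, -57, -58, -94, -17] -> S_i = Random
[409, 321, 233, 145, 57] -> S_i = 409 + -88*i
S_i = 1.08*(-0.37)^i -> [1.08, -0.4, 0.15, -0.05, 0.02]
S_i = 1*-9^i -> [1, -9, 81, -729, 6561]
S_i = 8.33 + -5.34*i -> [8.33, 2.99, -2.35, -7.69, -13.03]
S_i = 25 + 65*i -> [25, 90, 155, 220, 285]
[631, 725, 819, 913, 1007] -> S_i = 631 + 94*i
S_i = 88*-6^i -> [88, -528, 3168, -19008, 114048]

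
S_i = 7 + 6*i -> [7, 13, 19, 25, 31]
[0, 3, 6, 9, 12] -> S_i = 0 + 3*i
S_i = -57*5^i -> [-57, -285, -1425, -7125, -35625]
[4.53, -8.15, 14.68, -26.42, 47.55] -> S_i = 4.53*(-1.80)^i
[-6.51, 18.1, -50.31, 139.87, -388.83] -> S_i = -6.51*(-2.78)^i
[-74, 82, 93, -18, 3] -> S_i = Random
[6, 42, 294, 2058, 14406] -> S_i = 6*7^i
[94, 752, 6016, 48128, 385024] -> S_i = 94*8^i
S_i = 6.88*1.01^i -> [6.88, 6.95, 7.02, 7.09, 7.16]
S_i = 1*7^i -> [1, 7, 49, 343, 2401]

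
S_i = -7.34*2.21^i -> [-7.34, -16.22, -35.85, -79.23, -175.09]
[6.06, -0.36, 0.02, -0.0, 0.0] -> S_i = 6.06*(-0.06)^i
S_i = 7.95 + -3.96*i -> [7.95, 3.99, 0.03, -3.93, -7.89]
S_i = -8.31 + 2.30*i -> [-8.31, -6.01, -3.71, -1.41, 0.89]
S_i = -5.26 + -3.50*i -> [-5.26, -8.76, -12.26, -15.76, -19.26]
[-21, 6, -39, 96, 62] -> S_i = Random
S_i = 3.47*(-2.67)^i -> [3.47, -9.26, 24.74, -66.05, 176.35]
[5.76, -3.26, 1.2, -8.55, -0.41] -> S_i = Random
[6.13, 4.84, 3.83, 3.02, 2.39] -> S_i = 6.13*0.79^i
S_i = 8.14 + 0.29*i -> [8.14, 8.43, 8.72, 9.01, 9.3]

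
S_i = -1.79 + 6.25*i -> [-1.79, 4.46, 10.71, 16.96, 23.21]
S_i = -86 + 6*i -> [-86, -80, -74, -68, -62]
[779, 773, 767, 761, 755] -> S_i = 779 + -6*i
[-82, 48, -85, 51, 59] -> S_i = Random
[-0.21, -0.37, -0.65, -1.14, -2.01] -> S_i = -0.21*1.76^i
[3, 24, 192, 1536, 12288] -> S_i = 3*8^i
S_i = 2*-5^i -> [2, -10, 50, -250, 1250]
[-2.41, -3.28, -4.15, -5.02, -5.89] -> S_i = -2.41 + -0.87*i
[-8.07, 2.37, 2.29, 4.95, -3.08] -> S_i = Random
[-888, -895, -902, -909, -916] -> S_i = -888 + -7*i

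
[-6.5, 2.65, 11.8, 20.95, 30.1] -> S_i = -6.50 + 9.15*i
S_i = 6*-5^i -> [6, -30, 150, -750, 3750]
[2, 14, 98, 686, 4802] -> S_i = 2*7^i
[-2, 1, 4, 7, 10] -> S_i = -2 + 3*i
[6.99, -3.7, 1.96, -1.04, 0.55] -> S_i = 6.99*(-0.53)^i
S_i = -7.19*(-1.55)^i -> [-7.19, 11.14, -17.27, 26.77, -41.5]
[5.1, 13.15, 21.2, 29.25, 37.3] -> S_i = 5.10 + 8.05*i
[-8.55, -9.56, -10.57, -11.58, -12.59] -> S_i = -8.55 + -1.01*i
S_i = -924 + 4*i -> [-924, -920, -916, -912, -908]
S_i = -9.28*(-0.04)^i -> [-9.28, 0.37, -0.01, 0.0, -0.0]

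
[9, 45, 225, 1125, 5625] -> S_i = 9*5^i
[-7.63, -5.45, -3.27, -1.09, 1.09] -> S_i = -7.63 + 2.18*i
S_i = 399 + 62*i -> [399, 461, 523, 585, 647]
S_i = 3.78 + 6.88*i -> [3.78, 10.66, 17.54, 24.42, 31.3]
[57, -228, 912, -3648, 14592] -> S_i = 57*-4^i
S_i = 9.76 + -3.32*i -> [9.76, 6.44, 3.12, -0.2, -3.52]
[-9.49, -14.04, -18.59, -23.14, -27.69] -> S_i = -9.49 + -4.55*i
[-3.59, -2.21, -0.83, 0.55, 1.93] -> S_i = -3.59 + 1.38*i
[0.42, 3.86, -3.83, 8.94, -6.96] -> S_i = Random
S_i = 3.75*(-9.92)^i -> [3.75, -37.2, 369.02, -3660.72, 36314.32]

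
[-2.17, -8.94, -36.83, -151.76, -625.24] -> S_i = -2.17*4.12^i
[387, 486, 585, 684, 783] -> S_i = 387 + 99*i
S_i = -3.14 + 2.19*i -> [-3.14, -0.95, 1.24, 3.43, 5.62]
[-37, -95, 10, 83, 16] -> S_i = Random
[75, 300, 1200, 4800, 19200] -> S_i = 75*4^i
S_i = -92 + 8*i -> [-92, -84, -76, -68, -60]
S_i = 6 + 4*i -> [6, 10, 14, 18, 22]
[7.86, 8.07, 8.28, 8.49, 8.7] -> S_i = 7.86 + 0.21*i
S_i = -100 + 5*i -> [-100, -95, -90, -85, -80]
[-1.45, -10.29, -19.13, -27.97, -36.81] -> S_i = -1.45 + -8.84*i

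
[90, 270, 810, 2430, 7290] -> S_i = 90*3^i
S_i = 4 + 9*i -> [4, 13, 22, 31, 40]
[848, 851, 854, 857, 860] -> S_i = 848 + 3*i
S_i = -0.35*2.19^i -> [-0.35, -0.77, -1.68, -3.68, -8.05]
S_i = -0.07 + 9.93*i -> [-0.07, 9.86, 19.79, 29.72, 39.65]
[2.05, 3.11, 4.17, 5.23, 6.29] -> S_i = 2.05 + 1.06*i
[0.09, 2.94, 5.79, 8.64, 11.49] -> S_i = 0.09 + 2.85*i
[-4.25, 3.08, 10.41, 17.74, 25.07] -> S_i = -4.25 + 7.33*i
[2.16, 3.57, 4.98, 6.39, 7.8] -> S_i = 2.16 + 1.41*i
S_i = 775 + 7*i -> [775, 782, 789, 796, 803]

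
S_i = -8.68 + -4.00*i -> [-8.68, -12.68, -16.68, -20.68, -24.68]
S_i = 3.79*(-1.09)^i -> [3.79, -4.13, 4.5, -4.91, 5.35]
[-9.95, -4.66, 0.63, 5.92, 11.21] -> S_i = -9.95 + 5.29*i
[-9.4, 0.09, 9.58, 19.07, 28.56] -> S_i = -9.40 + 9.49*i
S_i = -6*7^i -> [-6, -42, -294, -2058, -14406]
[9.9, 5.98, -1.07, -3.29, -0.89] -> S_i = Random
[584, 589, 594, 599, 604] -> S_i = 584 + 5*i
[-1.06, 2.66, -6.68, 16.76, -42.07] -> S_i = -1.06*(-2.51)^i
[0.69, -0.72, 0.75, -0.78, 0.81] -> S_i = 0.69*(-1.04)^i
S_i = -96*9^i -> [-96, -864, -7776, -69984, -629856]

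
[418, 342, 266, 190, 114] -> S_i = 418 + -76*i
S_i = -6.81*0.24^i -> [-6.81, -1.63, -0.39, -0.09, -0.02]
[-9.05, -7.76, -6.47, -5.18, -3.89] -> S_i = -9.05 + 1.29*i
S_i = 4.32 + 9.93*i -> [4.32, 14.25, 24.18, 34.11, 44.04]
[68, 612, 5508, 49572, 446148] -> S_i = 68*9^i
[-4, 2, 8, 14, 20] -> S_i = -4 + 6*i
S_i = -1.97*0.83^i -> [-1.97, -1.64, -1.36, -1.13, -0.93]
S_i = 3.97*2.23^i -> [3.97, 8.85, 19.74, 44.03, 98.18]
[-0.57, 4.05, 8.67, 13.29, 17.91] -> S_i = -0.57 + 4.62*i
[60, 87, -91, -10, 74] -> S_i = Random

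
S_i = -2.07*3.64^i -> [-2.07, -7.53, -27.43, -99.83, -363.39]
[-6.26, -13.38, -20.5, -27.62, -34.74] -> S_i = -6.26 + -7.12*i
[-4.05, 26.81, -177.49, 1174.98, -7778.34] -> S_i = -4.05*(-6.62)^i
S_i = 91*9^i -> [91, 819, 7371, 66339, 597051]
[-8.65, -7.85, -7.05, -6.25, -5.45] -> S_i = -8.65 + 0.80*i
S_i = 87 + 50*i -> [87, 137, 187, 237, 287]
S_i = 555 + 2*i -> [555, 557, 559, 561, 563]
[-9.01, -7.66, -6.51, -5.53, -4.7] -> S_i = -9.01*0.85^i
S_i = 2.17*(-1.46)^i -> [2.17, -3.17, 4.63, -6.75, 9.86]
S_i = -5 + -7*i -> [-5, -12, -19, -26, -33]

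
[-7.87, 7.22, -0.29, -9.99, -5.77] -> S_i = Random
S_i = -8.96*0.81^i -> [-8.96, -7.26, -5.88, -4.76, -3.86]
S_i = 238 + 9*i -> [238, 247, 256, 265, 274]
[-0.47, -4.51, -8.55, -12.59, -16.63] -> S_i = -0.47 + -4.04*i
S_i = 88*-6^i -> [88, -528, 3168, -19008, 114048]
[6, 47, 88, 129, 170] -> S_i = 6 + 41*i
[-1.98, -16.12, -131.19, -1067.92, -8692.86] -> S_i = -1.98*8.14^i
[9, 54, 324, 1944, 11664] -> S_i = 9*6^i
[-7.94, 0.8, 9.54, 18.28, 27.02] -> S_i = -7.94 + 8.74*i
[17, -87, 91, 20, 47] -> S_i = Random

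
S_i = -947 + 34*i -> [-947, -913, -879, -845, -811]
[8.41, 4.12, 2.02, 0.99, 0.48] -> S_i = 8.41*0.49^i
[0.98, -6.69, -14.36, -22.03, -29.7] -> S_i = 0.98 + -7.67*i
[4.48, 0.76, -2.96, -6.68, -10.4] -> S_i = 4.48 + -3.72*i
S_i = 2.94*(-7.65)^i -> [2.94, -22.49, 172.06, -1316.23, 10069.16]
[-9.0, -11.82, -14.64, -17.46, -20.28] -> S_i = -9.00 + -2.82*i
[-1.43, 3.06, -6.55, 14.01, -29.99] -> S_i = -1.43*(-2.14)^i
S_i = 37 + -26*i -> [37, 11, -15, -41, -67]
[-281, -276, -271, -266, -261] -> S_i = -281 + 5*i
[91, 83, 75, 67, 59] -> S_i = 91 + -8*i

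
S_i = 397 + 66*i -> [397, 463, 529, 595, 661]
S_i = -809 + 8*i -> [-809, -801, -793, -785, -777]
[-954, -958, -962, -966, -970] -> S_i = -954 + -4*i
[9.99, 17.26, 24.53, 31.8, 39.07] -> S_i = 9.99 + 7.27*i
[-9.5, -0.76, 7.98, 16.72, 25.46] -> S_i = -9.50 + 8.74*i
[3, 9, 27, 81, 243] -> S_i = 3*3^i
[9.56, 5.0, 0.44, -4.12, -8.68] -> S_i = 9.56 + -4.56*i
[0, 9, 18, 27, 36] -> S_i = 0 + 9*i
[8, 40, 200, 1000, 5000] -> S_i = 8*5^i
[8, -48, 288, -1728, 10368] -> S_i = 8*-6^i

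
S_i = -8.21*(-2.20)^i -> [-8.21, 18.06, -39.74, 87.42, -192.32]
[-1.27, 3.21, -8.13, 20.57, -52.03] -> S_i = -1.27*(-2.53)^i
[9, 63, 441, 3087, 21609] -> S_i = 9*7^i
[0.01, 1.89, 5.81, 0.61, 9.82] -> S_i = Random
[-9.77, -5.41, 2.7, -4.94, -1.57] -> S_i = Random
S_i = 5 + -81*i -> [5, -76, -157, -238, -319]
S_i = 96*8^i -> [96, 768, 6144, 49152, 393216]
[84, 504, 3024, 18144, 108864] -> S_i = 84*6^i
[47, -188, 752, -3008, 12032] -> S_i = 47*-4^i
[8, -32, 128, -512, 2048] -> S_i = 8*-4^i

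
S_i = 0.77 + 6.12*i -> [0.77, 6.89, 13.01, 19.13, 25.25]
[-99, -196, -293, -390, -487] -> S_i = -99 + -97*i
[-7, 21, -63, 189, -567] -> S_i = -7*-3^i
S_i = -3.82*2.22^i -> [-3.82, -8.48, -18.83, -41.79, -92.78]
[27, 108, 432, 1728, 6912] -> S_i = 27*4^i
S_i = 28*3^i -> [28, 84, 252, 756, 2268]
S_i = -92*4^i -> [-92, -368, -1472, -5888, -23552]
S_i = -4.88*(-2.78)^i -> [-4.88, 13.57, -37.71, 104.85, -291.47]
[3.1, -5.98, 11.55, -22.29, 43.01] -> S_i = 3.10*(-1.93)^i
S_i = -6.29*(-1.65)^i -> [-6.29, 10.38, -17.12, 28.26, -46.62]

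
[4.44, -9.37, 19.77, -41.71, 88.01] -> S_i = 4.44*(-2.11)^i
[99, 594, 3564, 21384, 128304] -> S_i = 99*6^i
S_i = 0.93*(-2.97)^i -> [0.93, -2.76, 8.2, -24.36, 72.36]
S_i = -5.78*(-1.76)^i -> [-5.78, 10.17, -17.9, 31.51, -55.46]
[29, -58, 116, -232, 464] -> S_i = 29*-2^i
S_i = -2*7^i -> [-2, -14, -98, -686, -4802]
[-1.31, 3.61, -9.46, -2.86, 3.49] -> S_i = Random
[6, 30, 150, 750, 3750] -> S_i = 6*5^i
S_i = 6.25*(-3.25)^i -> [6.25, -20.31, 66.02, -214.55, 697.29]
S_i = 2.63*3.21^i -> [2.63, 8.44, 27.1, 86.99, 279.24]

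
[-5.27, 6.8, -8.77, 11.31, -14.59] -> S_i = -5.27*(-1.29)^i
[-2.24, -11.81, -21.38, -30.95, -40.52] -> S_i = -2.24 + -9.57*i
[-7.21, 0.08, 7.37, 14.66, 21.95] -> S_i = -7.21 + 7.29*i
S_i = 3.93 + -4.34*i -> [3.93, -0.41, -4.75, -9.09, -13.43]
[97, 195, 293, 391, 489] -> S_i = 97 + 98*i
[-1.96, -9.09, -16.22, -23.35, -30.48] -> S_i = -1.96 + -7.13*i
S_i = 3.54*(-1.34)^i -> [3.54, -4.74, 6.36, -8.52, 11.41]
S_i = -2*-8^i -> [-2, 16, -128, 1024, -8192]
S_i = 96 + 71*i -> [96, 167, 238, 309, 380]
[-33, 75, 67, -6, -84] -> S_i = Random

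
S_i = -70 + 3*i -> [-70, -67, -64, -61, -58]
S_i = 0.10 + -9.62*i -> [0.1, -9.52, -19.14, -28.76, -38.38]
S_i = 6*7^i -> [6, 42, 294, 2058, 14406]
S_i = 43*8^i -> [43, 344, 2752, 22016, 176128]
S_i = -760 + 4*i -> [-760, -756, -752, -748, -744]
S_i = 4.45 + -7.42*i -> [4.45, -2.97, -10.39, -17.81, -25.23]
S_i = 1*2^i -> [1, 2, 4, 8, 16]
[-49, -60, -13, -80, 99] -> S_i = Random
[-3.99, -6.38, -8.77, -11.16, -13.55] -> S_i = -3.99 + -2.39*i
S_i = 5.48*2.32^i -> [5.48, 12.71, 29.5, 68.43, 158.76]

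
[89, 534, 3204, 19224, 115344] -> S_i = 89*6^i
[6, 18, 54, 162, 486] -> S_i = 6*3^i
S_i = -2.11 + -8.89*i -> [-2.11, -11.0, -19.89, -28.78, -37.67]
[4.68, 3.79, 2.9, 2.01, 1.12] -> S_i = 4.68 + -0.89*i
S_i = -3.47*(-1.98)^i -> [-3.47, 6.87, -13.6, 26.94, -53.33]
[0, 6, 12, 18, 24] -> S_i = 0 + 6*i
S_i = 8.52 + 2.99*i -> [8.52, 11.51, 14.5, 17.49, 20.48]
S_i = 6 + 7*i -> [6, 13, 20, 27, 34]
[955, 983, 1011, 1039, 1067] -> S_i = 955 + 28*i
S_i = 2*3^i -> [2, 6, 18, 54, 162]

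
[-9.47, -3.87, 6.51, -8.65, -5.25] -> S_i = Random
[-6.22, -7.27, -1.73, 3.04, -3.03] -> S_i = Random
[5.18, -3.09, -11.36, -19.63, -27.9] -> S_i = 5.18 + -8.27*i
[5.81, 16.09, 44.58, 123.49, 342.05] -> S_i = 5.81*2.77^i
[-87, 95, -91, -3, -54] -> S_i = Random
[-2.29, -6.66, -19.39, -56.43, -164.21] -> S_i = -2.29*2.91^i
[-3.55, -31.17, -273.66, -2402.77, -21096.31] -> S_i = -3.55*8.78^i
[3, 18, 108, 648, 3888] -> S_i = 3*6^i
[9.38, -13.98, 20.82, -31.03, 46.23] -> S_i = 9.38*(-1.49)^i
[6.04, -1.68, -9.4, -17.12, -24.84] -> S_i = 6.04 + -7.72*i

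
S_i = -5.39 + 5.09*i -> [-5.39, -0.3, 4.79, 9.88, 14.97]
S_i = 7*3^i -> [7, 21, 63, 189, 567]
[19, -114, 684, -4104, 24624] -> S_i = 19*-6^i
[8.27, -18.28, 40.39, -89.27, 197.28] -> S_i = 8.27*(-2.21)^i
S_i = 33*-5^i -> [33, -165, 825, -4125, 20625]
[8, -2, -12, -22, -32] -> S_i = 8 + -10*i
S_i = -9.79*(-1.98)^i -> [-9.79, 19.38, -38.38, 75.99, -150.47]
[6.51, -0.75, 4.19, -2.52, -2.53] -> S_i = Random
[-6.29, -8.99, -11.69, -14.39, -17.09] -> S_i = -6.29 + -2.70*i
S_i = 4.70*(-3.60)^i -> [4.7, -16.92, 60.91, -219.28, 789.42]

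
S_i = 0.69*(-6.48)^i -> [0.69, -4.47, 28.97, -187.75, 1216.6]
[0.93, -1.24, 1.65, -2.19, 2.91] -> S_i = 0.93*(-1.33)^i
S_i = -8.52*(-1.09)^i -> [-8.52, 9.29, -10.12, 11.03, -12.03]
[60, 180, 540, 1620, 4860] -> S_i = 60*3^i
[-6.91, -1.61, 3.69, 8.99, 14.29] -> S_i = -6.91 + 5.30*i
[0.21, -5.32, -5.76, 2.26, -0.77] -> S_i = Random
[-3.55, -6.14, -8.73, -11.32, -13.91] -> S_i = -3.55 + -2.59*i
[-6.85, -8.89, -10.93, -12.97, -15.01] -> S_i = -6.85 + -2.04*i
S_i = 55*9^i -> [55, 495, 4455, 40095, 360855]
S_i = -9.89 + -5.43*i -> [-9.89, -15.32, -20.75, -26.18, -31.61]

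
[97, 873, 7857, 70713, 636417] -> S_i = 97*9^i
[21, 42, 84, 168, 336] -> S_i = 21*2^i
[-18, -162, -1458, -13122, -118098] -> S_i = -18*9^i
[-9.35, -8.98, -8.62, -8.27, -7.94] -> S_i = -9.35*0.96^i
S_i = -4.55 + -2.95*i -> [-4.55, -7.5, -10.45, -13.4, -16.35]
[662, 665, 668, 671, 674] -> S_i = 662 + 3*i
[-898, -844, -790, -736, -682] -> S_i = -898 + 54*i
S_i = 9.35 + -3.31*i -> [9.35, 6.04, 2.73, -0.58, -3.89]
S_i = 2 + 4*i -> [2, 6, 10, 14, 18]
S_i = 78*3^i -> [78, 234, 702, 2106, 6318]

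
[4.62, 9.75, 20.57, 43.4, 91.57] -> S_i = 4.62*2.11^i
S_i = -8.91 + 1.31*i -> [-8.91, -7.6, -6.29, -4.98, -3.67]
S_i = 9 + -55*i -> [9, -46, -101, -156, -211]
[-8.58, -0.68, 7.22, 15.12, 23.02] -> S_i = -8.58 + 7.90*i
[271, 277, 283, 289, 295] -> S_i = 271 + 6*i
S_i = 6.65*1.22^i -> [6.65, 8.11, 9.9, 12.08, 14.73]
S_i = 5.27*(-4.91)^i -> [5.27, -25.88, 127.05, -623.81, 3062.93]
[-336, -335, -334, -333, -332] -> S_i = -336 + 1*i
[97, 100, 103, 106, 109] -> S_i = 97 + 3*i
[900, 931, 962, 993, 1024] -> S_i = 900 + 31*i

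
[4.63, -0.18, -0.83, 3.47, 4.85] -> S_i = Random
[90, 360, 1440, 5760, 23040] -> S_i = 90*4^i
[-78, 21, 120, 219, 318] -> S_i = -78 + 99*i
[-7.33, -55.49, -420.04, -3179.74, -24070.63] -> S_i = -7.33*7.57^i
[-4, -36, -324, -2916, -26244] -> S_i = -4*9^i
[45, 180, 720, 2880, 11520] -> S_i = 45*4^i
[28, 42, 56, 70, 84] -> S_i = 28 + 14*i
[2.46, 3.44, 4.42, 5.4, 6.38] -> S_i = 2.46 + 0.98*i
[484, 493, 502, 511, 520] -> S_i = 484 + 9*i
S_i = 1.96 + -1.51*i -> [1.96, 0.45, -1.06, -2.57, -4.08]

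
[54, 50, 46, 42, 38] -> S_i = 54 + -4*i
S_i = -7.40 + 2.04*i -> [-7.4, -5.36, -3.32, -1.28, 0.76]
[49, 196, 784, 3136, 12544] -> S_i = 49*4^i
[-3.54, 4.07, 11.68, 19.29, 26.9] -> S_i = -3.54 + 7.61*i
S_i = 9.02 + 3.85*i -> [9.02, 12.87, 16.72, 20.57, 24.42]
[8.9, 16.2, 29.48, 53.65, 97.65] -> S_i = 8.90*1.82^i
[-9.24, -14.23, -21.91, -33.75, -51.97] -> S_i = -9.24*1.54^i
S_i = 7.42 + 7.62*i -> [7.42, 15.04, 22.66, 30.28, 37.9]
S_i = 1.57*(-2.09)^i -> [1.57, -3.28, 6.86, -14.33, 29.96]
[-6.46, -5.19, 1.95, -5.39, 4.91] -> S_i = Random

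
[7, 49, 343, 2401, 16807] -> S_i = 7*7^i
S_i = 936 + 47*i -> [936, 983, 1030, 1077, 1124]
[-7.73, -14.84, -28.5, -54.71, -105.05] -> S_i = -7.73*1.92^i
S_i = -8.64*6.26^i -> [-8.64, -54.09, -338.58, -2119.52, -13268.17]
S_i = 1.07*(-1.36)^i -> [1.07, -1.46, 1.98, -2.69, 3.66]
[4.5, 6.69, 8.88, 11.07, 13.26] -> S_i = 4.50 + 2.19*i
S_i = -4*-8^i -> [-4, 32, -256, 2048, -16384]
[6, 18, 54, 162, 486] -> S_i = 6*3^i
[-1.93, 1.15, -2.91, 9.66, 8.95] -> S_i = Random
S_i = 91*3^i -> [91, 273, 819, 2457, 7371]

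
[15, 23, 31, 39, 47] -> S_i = 15 + 8*i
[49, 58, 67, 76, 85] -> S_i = 49 + 9*i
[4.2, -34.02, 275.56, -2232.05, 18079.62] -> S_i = 4.20*(-8.10)^i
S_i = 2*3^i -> [2, 6, 18, 54, 162]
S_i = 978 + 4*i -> [978, 982, 986, 990, 994]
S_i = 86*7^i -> [86, 602, 4214, 29498, 206486]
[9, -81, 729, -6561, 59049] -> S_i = 9*-9^i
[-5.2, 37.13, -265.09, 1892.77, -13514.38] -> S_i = -5.20*(-7.14)^i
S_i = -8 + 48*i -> [-8, 40, 88, 136, 184]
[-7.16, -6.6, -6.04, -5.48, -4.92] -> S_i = -7.16 + 0.56*i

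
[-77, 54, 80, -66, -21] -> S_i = Random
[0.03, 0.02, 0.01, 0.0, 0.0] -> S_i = 0.03*0.52^i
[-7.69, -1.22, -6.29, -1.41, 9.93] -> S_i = Random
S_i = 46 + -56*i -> [46, -10, -66, -122, -178]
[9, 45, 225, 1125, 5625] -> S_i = 9*5^i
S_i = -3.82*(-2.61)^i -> [-3.82, 9.97, -26.02, 67.92, -177.27]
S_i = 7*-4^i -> [7, -28, 112, -448, 1792]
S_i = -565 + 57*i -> [-565, -508, -451, -394, -337]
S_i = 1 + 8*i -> [1, 9, 17, 25, 33]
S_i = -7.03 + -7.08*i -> [-7.03, -14.11, -21.19, -28.27, -35.35]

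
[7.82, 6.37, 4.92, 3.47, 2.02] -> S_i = 7.82 + -1.45*i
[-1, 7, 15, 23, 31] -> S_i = -1 + 8*i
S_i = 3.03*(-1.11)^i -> [3.03, -3.36, 3.73, -4.14, 4.6]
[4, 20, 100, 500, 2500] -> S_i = 4*5^i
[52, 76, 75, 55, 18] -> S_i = Random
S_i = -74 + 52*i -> [-74, -22, 30, 82, 134]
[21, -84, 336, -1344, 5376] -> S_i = 21*-4^i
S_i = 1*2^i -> [1, 2, 4, 8, 16]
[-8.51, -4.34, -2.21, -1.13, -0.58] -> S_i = -8.51*0.51^i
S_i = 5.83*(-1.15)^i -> [5.83, -6.7, 7.71, -8.87, 10.2]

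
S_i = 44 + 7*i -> [44, 51, 58, 65, 72]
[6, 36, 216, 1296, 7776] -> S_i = 6*6^i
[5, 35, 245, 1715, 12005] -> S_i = 5*7^i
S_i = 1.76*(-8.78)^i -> [1.76, -15.45, 135.68, -1191.23, 10459.01]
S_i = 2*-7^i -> [2, -14, 98, -686, 4802]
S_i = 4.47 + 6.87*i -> [4.47, 11.34, 18.21, 25.08, 31.95]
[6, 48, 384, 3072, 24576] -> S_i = 6*8^i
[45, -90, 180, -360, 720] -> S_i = 45*-2^i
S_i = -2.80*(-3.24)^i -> [-2.8, 9.07, -29.39, 95.23, -308.56]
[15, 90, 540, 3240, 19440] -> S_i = 15*6^i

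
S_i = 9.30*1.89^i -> [9.3, 17.58, 33.22, 62.79, 118.67]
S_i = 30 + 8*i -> [30, 38, 46, 54, 62]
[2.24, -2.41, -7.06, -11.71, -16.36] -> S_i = 2.24 + -4.65*i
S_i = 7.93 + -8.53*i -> [7.93, -0.6, -9.13, -17.66, -26.19]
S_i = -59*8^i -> [-59, -472, -3776, -30208, -241664]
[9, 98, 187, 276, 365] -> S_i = 9 + 89*i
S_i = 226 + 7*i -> [226, 233, 240, 247, 254]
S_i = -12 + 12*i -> [-12, 0, 12, 24, 36]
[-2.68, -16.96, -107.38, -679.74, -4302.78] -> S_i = -2.68*6.33^i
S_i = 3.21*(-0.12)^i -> [3.21, -0.39, 0.05, -0.01, 0.0]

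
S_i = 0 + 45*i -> [0, 45, 90, 135, 180]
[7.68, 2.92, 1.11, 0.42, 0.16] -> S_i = 7.68*0.38^i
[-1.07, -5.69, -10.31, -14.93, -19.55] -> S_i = -1.07 + -4.62*i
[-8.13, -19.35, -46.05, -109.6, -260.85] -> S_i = -8.13*2.38^i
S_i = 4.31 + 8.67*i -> [4.31, 12.98, 21.65, 30.32, 38.99]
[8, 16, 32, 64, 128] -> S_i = 8*2^i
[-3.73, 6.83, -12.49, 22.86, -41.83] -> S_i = -3.73*(-1.83)^i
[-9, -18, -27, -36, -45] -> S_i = -9 + -9*i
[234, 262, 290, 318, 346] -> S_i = 234 + 28*i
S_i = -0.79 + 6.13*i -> [-0.79, 5.34, 11.47, 17.6, 23.73]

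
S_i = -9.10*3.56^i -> [-9.1, -32.4, -115.33, -410.57, -1461.64]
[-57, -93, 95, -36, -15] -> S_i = Random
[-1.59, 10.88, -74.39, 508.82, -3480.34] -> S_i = -1.59*(-6.84)^i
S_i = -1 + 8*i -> [-1, 7, 15, 23, 31]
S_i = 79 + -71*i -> [79, 8, -63, -134, -205]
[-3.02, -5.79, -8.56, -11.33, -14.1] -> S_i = -3.02 + -2.77*i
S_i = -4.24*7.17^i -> [-4.24, -30.4, -217.97, -1562.87, -11205.79]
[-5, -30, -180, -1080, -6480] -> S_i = -5*6^i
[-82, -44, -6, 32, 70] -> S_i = -82 + 38*i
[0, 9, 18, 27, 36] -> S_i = 0 + 9*i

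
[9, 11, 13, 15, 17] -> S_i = 9 + 2*i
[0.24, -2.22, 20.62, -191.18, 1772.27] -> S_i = 0.24*(-9.27)^i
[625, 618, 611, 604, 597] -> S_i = 625 + -7*i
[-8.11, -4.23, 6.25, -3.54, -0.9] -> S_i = Random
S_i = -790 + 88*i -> [-790, -702, -614, -526, -438]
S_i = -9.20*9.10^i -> [-9.2, -83.72, -761.85, -6932.85, -63088.96]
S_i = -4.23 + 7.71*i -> [-4.23, 3.48, 11.19, 18.9, 26.61]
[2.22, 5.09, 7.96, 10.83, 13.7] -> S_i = 2.22 + 2.87*i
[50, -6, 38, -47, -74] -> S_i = Random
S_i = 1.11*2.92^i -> [1.11, 3.24, 9.46, 27.64, 80.7]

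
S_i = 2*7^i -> [2, 14, 98, 686, 4802]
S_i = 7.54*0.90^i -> [7.54, 6.79, 6.11, 5.5, 4.95]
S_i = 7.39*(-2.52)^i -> [7.39, -18.62, 46.93, -118.26, 298.02]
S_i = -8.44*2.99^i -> [-8.44, -25.24, -75.45, -225.61, -674.57]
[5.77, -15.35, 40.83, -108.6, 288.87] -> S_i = 5.77*(-2.66)^i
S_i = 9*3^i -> [9, 27, 81, 243, 729]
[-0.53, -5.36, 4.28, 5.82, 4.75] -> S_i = Random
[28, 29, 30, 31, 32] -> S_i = 28 + 1*i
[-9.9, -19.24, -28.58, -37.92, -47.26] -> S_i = -9.90 + -9.34*i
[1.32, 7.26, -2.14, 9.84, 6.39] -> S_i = Random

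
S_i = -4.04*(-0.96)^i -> [-4.04, 3.88, -3.72, 3.57, -3.43]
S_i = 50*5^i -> [50, 250, 1250, 6250, 31250]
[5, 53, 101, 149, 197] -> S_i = 5 + 48*i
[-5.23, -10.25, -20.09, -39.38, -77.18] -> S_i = -5.23*1.96^i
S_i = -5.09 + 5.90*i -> [-5.09, 0.81, 6.71, 12.61, 18.51]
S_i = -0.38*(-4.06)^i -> [-0.38, 1.54, -6.26, 25.43, -103.25]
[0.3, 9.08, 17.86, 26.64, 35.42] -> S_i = 0.30 + 8.78*i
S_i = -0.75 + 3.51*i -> [-0.75, 2.76, 6.27, 9.78, 13.29]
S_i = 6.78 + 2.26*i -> [6.78, 9.04, 11.3, 13.56, 15.82]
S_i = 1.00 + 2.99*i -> [1.0, 3.99, 6.98, 9.97, 12.96]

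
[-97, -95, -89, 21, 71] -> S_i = Random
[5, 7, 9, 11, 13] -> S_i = 5 + 2*i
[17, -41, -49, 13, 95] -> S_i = Random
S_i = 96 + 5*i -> [96, 101, 106, 111, 116]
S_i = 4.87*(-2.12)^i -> [4.87, -10.32, 21.89, -46.4, 98.37]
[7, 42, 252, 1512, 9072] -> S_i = 7*6^i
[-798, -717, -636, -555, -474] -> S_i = -798 + 81*i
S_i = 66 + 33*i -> [66, 99, 132, 165, 198]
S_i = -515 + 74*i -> [-515, -441, -367, -293, -219]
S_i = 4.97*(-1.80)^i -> [4.97, -8.95, 16.1, -28.99, 52.17]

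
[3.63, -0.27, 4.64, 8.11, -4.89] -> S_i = Random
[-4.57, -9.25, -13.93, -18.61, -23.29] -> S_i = -4.57 + -4.68*i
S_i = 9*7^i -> [9, 63, 441, 3087, 21609]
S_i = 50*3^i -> [50, 150, 450, 1350, 4050]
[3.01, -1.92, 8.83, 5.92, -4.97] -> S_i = Random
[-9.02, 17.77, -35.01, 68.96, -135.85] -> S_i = -9.02*(-1.97)^i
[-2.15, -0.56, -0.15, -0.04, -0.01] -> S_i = -2.15*0.26^i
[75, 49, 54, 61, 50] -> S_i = Random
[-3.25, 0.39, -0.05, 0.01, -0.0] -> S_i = -3.25*(-0.12)^i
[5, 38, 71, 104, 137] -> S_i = 5 + 33*i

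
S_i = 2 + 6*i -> [2, 8, 14, 20, 26]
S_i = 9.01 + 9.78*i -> [9.01, 18.79, 28.57, 38.35, 48.13]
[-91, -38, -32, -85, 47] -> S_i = Random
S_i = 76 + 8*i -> [76, 84, 92, 100, 108]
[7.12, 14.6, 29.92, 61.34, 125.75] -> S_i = 7.12*2.05^i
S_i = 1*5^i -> [1, 5, 25, 125, 625]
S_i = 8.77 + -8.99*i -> [8.77, -0.22, -9.21, -18.2, -27.19]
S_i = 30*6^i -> [30, 180, 1080, 6480, 38880]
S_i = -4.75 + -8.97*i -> [-4.75, -13.72, -22.69, -31.66, -40.63]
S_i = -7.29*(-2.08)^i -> [-7.29, 15.16, -31.54, 65.6, -136.45]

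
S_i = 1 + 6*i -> [1, 7, 13, 19, 25]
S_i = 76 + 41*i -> [76, 117, 158, 199, 240]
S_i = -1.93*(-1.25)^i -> [-1.93, 2.41, -3.02, 3.77, -4.71]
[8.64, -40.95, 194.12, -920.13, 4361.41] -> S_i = 8.64*(-4.74)^i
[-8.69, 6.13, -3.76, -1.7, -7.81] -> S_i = Random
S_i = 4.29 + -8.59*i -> [4.29, -4.3, -12.89, -21.48, -30.07]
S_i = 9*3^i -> [9, 27, 81, 243, 729]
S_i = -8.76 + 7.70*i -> [-8.76, -1.06, 6.64, 14.34, 22.04]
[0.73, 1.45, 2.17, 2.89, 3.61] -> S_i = 0.73 + 0.72*i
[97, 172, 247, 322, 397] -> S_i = 97 + 75*i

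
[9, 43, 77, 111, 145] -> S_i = 9 + 34*i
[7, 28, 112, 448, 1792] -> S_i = 7*4^i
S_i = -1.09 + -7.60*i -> [-1.09, -8.69, -16.29, -23.89, -31.49]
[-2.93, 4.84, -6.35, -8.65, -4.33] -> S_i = Random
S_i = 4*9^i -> [4, 36, 324, 2916, 26244]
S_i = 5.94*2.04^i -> [5.94, 12.12, 24.72, 50.43, 102.87]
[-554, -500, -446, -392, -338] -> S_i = -554 + 54*i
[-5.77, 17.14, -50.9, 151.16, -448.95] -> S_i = -5.77*(-2.97)^i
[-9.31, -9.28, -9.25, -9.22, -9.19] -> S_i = -9.31 + 0.03*i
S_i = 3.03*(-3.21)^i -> [3.03, -9.73, 31.22, -100.22, 321.71]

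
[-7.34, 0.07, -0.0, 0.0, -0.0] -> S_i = -7.34*(-0.01)^i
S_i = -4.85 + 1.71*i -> [-4.85, -3.14, -1.43, 0.28, 1.99]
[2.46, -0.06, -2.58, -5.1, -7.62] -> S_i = 2.46 + -2.52*i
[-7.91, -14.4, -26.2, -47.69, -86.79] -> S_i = -7.91*1.82^i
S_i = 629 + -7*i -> [629, 622, 615, 608, 601]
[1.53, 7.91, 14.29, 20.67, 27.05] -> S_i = 1.53 + 6.38*i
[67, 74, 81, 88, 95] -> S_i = 67 + 7*i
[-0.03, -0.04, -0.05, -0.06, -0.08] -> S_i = -0.03*1.29^i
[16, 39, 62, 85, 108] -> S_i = 16 + 23*i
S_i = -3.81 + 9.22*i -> [-3.81, 5.41, 14.63, 23.85, 33.07]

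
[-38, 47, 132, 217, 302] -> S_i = -38 + 85*i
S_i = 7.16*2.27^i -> [7.16, 16.25, 36.89, 83.75, 190.12]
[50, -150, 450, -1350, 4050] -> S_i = 50*-3^i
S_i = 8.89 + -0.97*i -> [8.89, 7.92, 6.95, 5.98, 5.01]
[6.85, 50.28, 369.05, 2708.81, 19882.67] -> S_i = 6.85*7.34^i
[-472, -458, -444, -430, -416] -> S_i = -472 + 14*i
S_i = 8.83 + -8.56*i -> [8.83, 0.27, -8.29, -16.85, -25.41]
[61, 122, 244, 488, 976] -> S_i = 61*2^i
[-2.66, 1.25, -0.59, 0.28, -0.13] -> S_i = -2.66*(-0.47)^i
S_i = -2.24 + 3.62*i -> [-2.24, 1.38, 5.0, 8.62, 12.24]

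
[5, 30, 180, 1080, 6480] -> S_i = 5*6^i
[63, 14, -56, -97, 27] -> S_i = Random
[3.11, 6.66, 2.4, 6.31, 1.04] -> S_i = Random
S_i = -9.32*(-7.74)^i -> [-9.32, 72.14, -558.34, 4321.54, -33448.74]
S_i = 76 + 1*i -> [76, 77, 78, 79, 80]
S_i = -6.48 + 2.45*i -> [-6.48, -4.03, -1.58, 0.87, 3.32]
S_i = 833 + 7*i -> [833, 840, 847, 854, 861]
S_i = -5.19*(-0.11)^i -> [-5.19, 0.57, -0.06, 0.01, -0.0]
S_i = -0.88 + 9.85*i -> [-0.88, 8.97, 18.82, 28.67, 38.52]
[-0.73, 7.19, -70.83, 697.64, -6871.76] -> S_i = -0.73*(-9.85)^i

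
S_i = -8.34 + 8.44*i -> [-8.34, 0.1, 8.54, 16.98, 25.42]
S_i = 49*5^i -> [49, 245, 1225, 6125, 30625]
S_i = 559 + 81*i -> [559, 640, 721, 802, 883]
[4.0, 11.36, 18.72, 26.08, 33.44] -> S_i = 4.00 + 7.36*i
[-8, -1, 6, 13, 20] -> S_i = -8 + 7*i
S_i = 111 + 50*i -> [111, 161, 211, 261, 311]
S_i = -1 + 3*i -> [-1, 2, 5, 8, 11]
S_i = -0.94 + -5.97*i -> [-0.94, -6.91, -12.88, -18.85, -24.82]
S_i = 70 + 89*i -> [70, 159, 248, 337, 426]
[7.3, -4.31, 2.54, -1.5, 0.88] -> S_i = 7.30*(-0.59)^i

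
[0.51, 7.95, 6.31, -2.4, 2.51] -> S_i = Random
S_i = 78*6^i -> [78, 468, 2808, 16848, 101088]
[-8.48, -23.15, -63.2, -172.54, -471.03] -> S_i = -8.48*2.73^i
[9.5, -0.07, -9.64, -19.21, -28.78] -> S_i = 9.50 + -9.57*i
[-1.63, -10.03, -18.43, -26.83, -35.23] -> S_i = -1.63 + -8.40*i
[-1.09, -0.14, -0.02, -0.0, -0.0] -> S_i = -1.09*0.13^i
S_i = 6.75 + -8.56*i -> [6.75, -1.81, -10.37, -18.93, -27.49]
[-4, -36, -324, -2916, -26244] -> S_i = -4*9^i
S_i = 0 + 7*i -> [0, 7, 14, 21, 28]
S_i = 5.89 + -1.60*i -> [5.89, 4.29, 2.69, 1.09, -0.51]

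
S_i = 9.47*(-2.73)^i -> [9.47, -25.85, 70.58, -192.68, 526.02]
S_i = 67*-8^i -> [67, -536, 4288, -34304, 274432]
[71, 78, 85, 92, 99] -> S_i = 71 + 7*i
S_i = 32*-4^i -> [32, -128, 512, -2048, 8192]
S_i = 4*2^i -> [4, 8, 16, 32, 64]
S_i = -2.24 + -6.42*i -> [-2.24, -8.66, -15.08, -21.5, -27.92]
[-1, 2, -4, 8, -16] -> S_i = -1*-2^i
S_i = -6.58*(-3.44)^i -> [-6.58, 22.64, -77.87, 267.86, -921.42]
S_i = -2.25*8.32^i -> [-2.25, -18.72, -155.75, -1295.84, -10781.42]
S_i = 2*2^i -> [2, 4, 8, 16, 32]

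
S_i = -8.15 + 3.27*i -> [-8.15, -4.88, -1.61, 1.66, 4.93]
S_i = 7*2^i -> [7, 14, 28, 56, 112]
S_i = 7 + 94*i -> [7, 101, 195, 289, 383]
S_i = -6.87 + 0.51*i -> [-6.87, -6.36, -5.85, -5.34, -4.83]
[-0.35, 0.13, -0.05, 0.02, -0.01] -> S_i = -0.35*(-0.38)^i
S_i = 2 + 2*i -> [2, 4, 6, 8, 10]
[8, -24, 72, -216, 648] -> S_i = 8*-3^i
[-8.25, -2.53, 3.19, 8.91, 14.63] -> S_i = -8.25 + 5.72*i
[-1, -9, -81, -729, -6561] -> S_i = -1*9^i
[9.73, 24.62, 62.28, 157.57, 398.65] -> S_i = 9.73*2.53^i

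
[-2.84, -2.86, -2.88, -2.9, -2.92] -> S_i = -2.84 + -0.02*i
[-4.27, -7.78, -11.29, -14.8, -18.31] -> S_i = -4.27 + -3.51*i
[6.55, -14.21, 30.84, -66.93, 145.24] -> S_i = 6.55*(-2.17)^i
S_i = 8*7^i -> [8, 56, 392, 2744, 19208]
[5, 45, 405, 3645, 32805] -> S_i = 5*9^i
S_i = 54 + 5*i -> [54, 59, 64, 69, 74]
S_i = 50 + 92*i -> [50, 142, 234, 326, 418]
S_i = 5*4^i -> [5, 20, 80, 320, 1280]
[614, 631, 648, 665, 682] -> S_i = 614 + 17*i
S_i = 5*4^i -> [5, 20, 80, 320, 1280]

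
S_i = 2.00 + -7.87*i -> [2.0, -5.87, -13.74, -21.61, -29.48]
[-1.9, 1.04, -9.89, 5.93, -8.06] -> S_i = Random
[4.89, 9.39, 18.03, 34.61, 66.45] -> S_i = 4.89*1.92^i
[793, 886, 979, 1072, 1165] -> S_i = 793 + 93*i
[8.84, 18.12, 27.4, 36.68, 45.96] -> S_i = 8.84 + 9.28*i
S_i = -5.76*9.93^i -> [-5.76, -57.2, -567.96, -5639.88, -56004.06]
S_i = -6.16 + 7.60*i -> [-6.16, 1.44, 9.04, 16.64, 24.24]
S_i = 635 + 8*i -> [635, 643, 651, 659, 667]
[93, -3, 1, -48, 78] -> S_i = Random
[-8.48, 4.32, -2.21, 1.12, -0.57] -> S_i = -8.48*(-0.51)^i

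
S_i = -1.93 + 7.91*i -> [-1.93, 5.98, 13.89, 21.8, 29.71]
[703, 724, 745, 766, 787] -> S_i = 703 + 21*i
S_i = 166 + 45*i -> [166, 211, 256, 301, 346]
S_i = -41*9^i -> [-41, -369, -3321, -29889, -269001]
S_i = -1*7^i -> [-1, -7, -49, -343, -2401]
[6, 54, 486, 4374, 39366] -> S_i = 6*9^i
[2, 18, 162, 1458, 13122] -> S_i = 2*9^i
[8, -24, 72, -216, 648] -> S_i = 8*-3^i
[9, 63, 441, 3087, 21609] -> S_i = 9*7^i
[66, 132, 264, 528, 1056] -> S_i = 66*2^i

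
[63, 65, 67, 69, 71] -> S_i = 63 + 2*i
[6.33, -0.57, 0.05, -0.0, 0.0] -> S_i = 6.33*(-0.09)^i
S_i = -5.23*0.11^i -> [-5.23, -0.58, -0.06, -0.01, -0.0]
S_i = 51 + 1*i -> [51, 52, 53, 54, 55]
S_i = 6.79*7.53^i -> [6.79, 51.13, 385.0, 2899.04, 21829.8]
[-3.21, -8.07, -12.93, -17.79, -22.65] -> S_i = -3.21 + -4.86*i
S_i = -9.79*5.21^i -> [-9.79, -51.01, -265.74, -1384.51, -7213.29]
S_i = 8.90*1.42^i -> [8.9, 12.64, 17.95, 25.48, 36.19]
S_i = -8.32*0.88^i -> [-8.32, -7.32, -6.44, -5.67, -4.99]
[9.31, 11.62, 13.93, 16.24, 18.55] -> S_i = 9.31 + 2.31*i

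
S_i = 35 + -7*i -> [35, 28, 21, 14, 7]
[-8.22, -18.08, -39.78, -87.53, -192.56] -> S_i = -8.22*2.20^i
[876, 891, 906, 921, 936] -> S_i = 876 + 15*i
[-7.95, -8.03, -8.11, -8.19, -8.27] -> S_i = -7.95*1.01^i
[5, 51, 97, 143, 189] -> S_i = 5 + 46*i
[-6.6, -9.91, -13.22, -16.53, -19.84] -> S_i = -6.60 + -3.31*i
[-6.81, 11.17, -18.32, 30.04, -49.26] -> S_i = -6.81*(-1.64)^i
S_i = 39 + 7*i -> [39, 46, 53, 60, 67]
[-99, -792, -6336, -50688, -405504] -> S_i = -99*8^i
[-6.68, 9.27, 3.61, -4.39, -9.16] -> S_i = Random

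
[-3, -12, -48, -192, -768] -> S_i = -3*4^i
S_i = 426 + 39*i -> [426, 465, 504, 543, 582]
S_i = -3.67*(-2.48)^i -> [-3.67, 9.1, -22.57, 55.98, -138.83]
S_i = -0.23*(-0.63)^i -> [-0.23, 0.14, -0.09, 0.06, -0.04]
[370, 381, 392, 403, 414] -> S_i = 370 + 11*i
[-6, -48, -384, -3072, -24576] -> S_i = -6*8^i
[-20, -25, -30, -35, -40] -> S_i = -20 + -5*i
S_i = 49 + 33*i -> [49, 82, 115, 148, 181]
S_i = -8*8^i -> [-8, -64, -512, -4096, -32768]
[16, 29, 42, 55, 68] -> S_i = 16 + 13*i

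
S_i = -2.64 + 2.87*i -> [-2.64, 0.23, 3.1, 5.97, 8.84]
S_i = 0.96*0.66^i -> [0.96, 0.63, 0.42, 0.28, 0.18]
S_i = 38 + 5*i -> [38, 43, 48, 53, 58]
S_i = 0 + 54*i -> [0, 54, 108, 162, 216]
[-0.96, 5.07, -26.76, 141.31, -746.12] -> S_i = -0.96*(-5.28)^i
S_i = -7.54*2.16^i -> [-7.54, -16.29, -35.18, -75.99, -164.13]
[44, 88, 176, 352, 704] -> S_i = 44*2^i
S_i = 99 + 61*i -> [99, 160, 221, 282, 343]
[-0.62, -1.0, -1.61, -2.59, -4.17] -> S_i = -0.62*1.61^i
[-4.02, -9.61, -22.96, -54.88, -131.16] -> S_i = -4.02*2.39^i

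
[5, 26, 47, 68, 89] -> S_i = 5 + 21*i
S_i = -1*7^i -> [-1, -7, -49, -343, -2401]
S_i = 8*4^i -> [8, 32, 128, 512, 2048]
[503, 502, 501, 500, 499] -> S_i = 503 + -1*i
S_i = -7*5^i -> [-7, -35, -175, -875, -4375]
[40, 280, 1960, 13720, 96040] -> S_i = 40*7^i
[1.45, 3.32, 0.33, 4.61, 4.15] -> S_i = Random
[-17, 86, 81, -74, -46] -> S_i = Random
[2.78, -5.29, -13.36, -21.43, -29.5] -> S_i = 2.78 + -8.07*i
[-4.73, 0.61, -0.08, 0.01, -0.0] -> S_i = -4.73*(-0.13)^i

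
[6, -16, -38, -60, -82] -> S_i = 6 + -22*i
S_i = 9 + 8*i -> [9, 17, 25, 33, 41]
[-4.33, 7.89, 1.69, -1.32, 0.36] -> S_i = Random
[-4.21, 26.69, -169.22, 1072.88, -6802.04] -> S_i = -4.21*(-6.34)^i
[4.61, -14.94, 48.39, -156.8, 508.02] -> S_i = 4.61*(-3.24)^i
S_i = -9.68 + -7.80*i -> [-9.68, -17.48, -25.28, -33.08, -40.88]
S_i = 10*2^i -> [10, 20, 40, 80, 160]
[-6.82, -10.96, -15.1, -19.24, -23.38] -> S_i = -6.82 + -4.14*i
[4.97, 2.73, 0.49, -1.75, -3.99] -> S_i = 4.97 + -2.24*i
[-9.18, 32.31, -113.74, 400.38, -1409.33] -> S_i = -9.18*(-3.52)^i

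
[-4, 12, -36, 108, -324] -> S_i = -4*-3^i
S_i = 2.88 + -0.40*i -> [2.88, 2.48, 2.08, 1.68, 1.28]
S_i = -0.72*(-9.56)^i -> [-0.72, 6.88, -65.8, 629.08, -6014.01]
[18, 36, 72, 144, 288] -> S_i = 18*2^i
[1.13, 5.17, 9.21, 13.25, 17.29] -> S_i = 1.13 + 4.04*i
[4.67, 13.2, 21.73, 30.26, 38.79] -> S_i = 4.67 + 8.53*i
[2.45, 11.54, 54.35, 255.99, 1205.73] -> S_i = 2.45*4.71^i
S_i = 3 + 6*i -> [3, 9, 15, 21, 27]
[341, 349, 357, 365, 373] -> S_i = 341 + 8*i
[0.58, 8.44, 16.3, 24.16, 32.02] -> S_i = 0.58 + 7.86*i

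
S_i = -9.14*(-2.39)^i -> [-9.14, 21.84, -52.21, 124.78, -298.22]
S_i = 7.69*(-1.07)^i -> [7.69, -8.23, 8.8, -9.42, 10.08]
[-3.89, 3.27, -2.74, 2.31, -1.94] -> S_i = -3.89*(-0.84)^i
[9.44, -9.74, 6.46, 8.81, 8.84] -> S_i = Random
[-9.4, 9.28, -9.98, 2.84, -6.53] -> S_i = Random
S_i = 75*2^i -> [75, 150, 300, 600, 1200]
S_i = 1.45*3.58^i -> [1.45, 5.19, 18.58, 66.53, 238.18]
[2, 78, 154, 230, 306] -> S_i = 2 + 76*i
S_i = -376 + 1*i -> [-376, -375, -374, -373, -372]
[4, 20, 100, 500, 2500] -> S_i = 4*5^i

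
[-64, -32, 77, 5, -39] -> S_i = Random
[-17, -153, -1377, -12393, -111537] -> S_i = -17*9^i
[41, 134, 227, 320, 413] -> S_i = 41 + 93*i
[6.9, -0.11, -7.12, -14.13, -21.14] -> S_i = 6.90 + -7.01*i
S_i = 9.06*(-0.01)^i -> [9.06, -0.09, 0.0, -0.0, 0.0]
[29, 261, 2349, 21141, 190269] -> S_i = 29*9^i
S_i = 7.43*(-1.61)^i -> [7.43, -11.96, 19.26, -31.01, 49.92]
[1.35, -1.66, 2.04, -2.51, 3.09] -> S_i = 1.35*(-1.23)^i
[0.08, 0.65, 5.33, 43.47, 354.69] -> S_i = 0.08*8.16^i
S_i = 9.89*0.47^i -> [9.89, 4.65, 2.18, 1.03, 0.48]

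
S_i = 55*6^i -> [55, 330, 1980, 11880, 71280]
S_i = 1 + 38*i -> [1, 39, 77, 115, 153]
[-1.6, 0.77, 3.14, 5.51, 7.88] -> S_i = -1.60 + 2.37*i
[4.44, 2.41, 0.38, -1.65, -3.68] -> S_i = 4.44 + -2.03*i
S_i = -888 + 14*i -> [-888, -874, -860, -846, -832]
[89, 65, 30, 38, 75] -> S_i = Random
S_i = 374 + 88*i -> [374, 462, 550, 638, 726]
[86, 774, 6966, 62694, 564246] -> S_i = 86*9^i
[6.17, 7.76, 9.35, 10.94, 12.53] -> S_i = 6.17 + 1.59*i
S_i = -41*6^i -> [-41, -246, -1476, -8856, -53136]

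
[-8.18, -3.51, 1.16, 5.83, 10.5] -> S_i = -8.18 + 4.67*i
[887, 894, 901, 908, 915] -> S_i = 887 + 7*i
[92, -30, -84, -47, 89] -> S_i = Random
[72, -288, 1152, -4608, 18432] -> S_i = 72*-4^i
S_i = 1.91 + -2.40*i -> [1.91, -0.49, -2.89, -5.29, -7.69]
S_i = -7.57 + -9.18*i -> [-7.57, -16.75, -25.93, -35.11, -44.29]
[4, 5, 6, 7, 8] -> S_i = 4 + 1*i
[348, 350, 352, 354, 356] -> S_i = 348 + 2*i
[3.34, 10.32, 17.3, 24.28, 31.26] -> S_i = 3.34 + 6.98*i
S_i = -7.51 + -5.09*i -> [-7.51, -12.6, -17.69, -22.78, -27.87]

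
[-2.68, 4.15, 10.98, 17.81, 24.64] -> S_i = -2.68 + 6.83*i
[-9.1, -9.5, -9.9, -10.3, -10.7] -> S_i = -9.10 + -0.40*i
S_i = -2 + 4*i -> [-2, 2, 6, 10, 14]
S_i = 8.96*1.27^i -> [8.96, 11.38, 14.45, 18.35, 23.31]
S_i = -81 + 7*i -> [-81, -74, -67, -60, -53]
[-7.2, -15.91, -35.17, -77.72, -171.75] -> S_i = -7.20*2.21^i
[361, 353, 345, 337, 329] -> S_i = 361 + -8*i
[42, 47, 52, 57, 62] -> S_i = 42 + 5*i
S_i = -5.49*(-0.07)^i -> [-5.49, 0.38, -0.03, 0.0, -0.0]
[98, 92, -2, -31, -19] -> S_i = Random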